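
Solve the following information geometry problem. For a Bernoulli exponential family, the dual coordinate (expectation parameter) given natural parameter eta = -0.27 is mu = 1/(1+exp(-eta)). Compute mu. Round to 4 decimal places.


Dual coordinate (expectation parameter) for Bernoulli:
mu = 1/(1+exp(-eta)).
eta = -0.27.
exp(-eta) = exp(0.27) = 1.309964.
mu = 1/(1+1.309964) = 0.4329

0.4329


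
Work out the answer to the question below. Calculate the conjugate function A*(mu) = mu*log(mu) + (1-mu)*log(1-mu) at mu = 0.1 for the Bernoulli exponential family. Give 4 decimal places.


Legendre transform for Bernoulli:
A*(mu) = mu*log(mu) + (1-mu)*log(1-mu).
mu = 0.1, 1-mu = 0.9.
mu*log(mu) = 0.1*log(0.1) = -0.230259.
(1-mu)*log(1-mu) = 0.9*log(0.9) = -0.094824.
A* = -0.230259 + -0.094824 = -0.3251

-0.3251


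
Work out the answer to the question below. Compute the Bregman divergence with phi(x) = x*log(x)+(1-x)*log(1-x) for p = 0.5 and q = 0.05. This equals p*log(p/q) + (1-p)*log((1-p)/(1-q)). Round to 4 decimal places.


Bregman divergence with negative entropy generator:
D = p*log(p/q) + (1-p)*log((1-p)/(1-q)).
p = 0.5, q = 0.05.
p*log(p/q) = 0.5*log(0.5/0.05) = 1.151293.
(1-p)*log((1-p)/(1-q)) = 0.5*log(0.5/0.95) = -0.320927.
D = 1.151293 + -0.320927 = 0.8304

0.8304


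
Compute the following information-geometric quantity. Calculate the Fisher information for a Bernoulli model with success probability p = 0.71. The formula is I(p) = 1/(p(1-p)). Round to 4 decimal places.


For Bernoulli(p), Fisher information is I(p) = 1/(p*(1-p)).
p = 0.71, 1-p = 0.29.
p*(1-p) = 0.2059.
I(p) = 1/0.2059 = 4.8567

4.8567


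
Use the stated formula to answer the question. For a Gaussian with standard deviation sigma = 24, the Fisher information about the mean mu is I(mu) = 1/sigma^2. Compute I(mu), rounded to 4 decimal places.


The Fisher information for the mean of a normal distribution is I(mu) = 1/sigma^2.
sigma = 24, so sigma^2 = 576.
I(mu) = 1/576 = 0.0017

0.0017


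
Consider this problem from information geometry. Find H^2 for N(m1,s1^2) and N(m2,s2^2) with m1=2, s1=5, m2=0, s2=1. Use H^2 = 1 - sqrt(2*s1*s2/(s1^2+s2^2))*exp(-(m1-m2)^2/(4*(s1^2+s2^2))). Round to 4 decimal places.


Squared Hellinger distance for Gaussians:
H^2 = 1 - sqrt(2*s1*s2/(s1^2+s2^2)) * exp(-(m1-m2)^2/(4*(s1^2+s2^2))).
s1^2 = 25, s2^2 = 1, s1^2+s2^2 = 26.
sqrt(2*5*1/(26)) = 0.620174.
(m1-m2)^2 = (2)^2 = 4.
exp(-4/(4*26)) = exp(-0.038462) = 0.962269.
H^2 = 1 - 0.620174*0.962269 = 0.4032

0.4032


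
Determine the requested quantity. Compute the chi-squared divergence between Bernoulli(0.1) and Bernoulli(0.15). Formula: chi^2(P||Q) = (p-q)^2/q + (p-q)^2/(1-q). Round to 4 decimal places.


Chi-squared divergence between Bernoulli distributions:
chi^2 = (p-q)^2/q + (p-q)^2/(1-q).
p = 0.1, q = 0.15, p-q = -0.05.
(p-q)^2 = 0.0025.
term1 = 0.0025/0.15 = 0.016667.
term2 = 0.0025/0.85 = 0.002941.
chi^2 = 0.016667 + 0.002941 = 0.0196

0.0196


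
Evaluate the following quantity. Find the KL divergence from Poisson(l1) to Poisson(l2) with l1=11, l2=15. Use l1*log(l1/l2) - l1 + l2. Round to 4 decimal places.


KL divergence for Poisson:
KL = l1*log(l1/l2) - l1 + l2.
l1 = 11, l2 = 15.
log(11/15) = -0.310155.
l1*log(l1/l2) = 11 * -0.310155 = -3.411704.
KL = -3.411704 - 11 + 15 = 0.5883

0.5883


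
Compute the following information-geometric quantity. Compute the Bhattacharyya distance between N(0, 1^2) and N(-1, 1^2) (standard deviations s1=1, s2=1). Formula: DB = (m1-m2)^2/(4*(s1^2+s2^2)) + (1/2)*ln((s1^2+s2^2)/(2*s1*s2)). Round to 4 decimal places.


Bhattacharyya distance between two Gaussians:
DB = (m1-m2)^2/(4*(s1^2+s2^2)) + (1/2)*ln((s1^2+s2^2)/(2*s1*s2)).
(m1-m2)^2 = (1)^2 = 1.
s1^2+s2^2 = 1 + 1 = 2.
term1 = 1/8 = 0.125.
term2 = 0.5*ln(2/2.0) = 0.0.
DB = 0.125 + 0.0 = 0.1250

0.1250


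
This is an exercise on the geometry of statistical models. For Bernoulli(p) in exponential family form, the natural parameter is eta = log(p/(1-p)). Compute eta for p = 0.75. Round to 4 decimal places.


Natural parameter for Bernoulli: eta = log(p/(1-p)).
p = 0.75, 1-p = 0.25.
p/(1-p) = 3.0.
eta = log(3.0) = 1.0986

1.0986


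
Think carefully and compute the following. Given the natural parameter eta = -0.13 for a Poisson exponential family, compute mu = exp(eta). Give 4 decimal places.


Expectation parameter for Poisson exponential family:
mu = exp(eta).
eta = -0.13.
mu = exp(-0.13) = 0.8781

0.8781


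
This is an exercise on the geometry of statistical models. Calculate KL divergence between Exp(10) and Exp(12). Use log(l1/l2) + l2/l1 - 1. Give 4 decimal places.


KL divergence for exponential family:
KL = log(l1/l2) + l2/l1 - 1.
log(10/12) = -0.182322.
12/10 = 1.2.
KL = -0.182322 + 1.2 - 1 = 0.0177

0.0177


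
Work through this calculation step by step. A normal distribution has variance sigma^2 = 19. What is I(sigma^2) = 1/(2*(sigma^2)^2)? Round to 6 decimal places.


Fisher information for variance: I(sigma^2) = 1/(2*sigma^4).
sigma^2 = 19, so sigma^4 = 361.
I = 1/(2*361) = 1/722 = 0.001385

0.001385


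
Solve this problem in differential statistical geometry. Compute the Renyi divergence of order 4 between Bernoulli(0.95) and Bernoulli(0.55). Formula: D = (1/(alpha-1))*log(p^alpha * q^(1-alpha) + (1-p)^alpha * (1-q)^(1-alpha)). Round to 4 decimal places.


Renyi divergence of order alpha between Bernoulli distributions:
D = (1/(alpha-1))*log(p^alpha * q^(1-alpha) + (1-p)^alpha * (1-q)^(1-alpha)).
alpha = 4, p = 0.95, q = 0.55.
p^alpha * q^(1-alpha) = 0.95^4 * 0.55^-3 = 4.895605.
(1-p)^alpha * (1-q)^(1-alpha) = 0.05^4 * 0.45^-3 = 6.9e-05.
sum = 4.895605 + 6.9e-05 = 4.895673.
D = (1/3)*log(4.895673) = 0.5295

0.5295


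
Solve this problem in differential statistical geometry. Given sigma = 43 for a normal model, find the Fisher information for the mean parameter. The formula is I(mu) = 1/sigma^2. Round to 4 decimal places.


The Fisher information for the mean of a normal distribution is I(mu) = 1/sigma^2.
sigma = 43, so sigma^2 = 1849.
I(mu) = 1/1849 = 0.0005

0.0005


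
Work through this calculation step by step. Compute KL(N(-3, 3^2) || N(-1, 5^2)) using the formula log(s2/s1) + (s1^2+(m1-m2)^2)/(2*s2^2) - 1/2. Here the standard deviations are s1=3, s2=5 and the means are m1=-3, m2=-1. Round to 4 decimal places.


KL divergence between normal distributions:
KL = log(s2/s1) + (s1^2 + (m1-m2)^2)/(2*s2^2) - 1/2.
log(5/3) = 0.510826.
(3^2 + (-3--1)^2)/(2*5^2) = (9 + 4)/50 = 0.26.
KL = 0.510826 + 0.26 - 0.5 = 0.2708

0.2708


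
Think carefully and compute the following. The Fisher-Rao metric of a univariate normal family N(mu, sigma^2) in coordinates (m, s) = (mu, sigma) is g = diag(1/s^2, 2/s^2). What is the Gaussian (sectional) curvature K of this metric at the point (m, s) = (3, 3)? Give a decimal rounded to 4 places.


The metric has the form g = (A dm^2 + B ds^2)/s^2 with A = 1, B = 2.
Substitute u = sqrt(A/B)*m: g = B*(du^2 + ds^2)/s^2, i.e. B times the
Poincare upper half-plane metric, which has constant Gaussian curvature -1.
Scaling a 2D metric by a constant c divides the Gaussian curvature by c,
so K = -1/B = -1/(2) = -0.5000 everywhere (the point (m, s) = (3, 3) is irrelevant:
the curvature is constant).
The requested Gaussian curvature is K = -0.5000.

-0.5000


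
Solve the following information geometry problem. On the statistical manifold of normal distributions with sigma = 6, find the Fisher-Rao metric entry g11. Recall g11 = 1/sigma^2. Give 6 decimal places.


For the 2-parameter normal family, the Fisher metric has:
  g11 = 1/sigma^2, g22 = 2/sigma^2.
sigma = 6, sigma^2 = 36.
g11 = 0.027778

0.027778


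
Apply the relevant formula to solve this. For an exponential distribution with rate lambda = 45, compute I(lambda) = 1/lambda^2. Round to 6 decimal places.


Fisher information for exponential: I(lambda) = 1/lambda^2.
lambda = 45, lambda^2 = 2025.
I = 1/2025 = 0.000494

0.000494


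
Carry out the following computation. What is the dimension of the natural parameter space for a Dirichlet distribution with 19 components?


Exponential family dimension calculation:
Dirichlet with 19 components has 19 natural parameters.

19


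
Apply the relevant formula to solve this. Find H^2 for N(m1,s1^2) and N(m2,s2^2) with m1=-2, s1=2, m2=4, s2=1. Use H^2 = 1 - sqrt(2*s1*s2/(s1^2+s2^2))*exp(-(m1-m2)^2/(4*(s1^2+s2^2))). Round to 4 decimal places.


Squared Hellinger distance for Gaussians:
H^2 = 1 - sqrt(2*s1*s2/(s1^2+s2^2)) * exp(-(m1-m2)^2/(4*(s1^2+s2^2))).
s1^2 = 4, s2^2 = 1, s1^2+s2^2 = 5.
sqrt(2*2*1/(5)) = 0.894427.
(m1-m2)^2 = (-6)^2 = 36.
exp(-36/(4*5)) = exp(-1.8) = 0.165299.
H^2 = 1 - 0.894427*0.165299 = 0.8522

0.8522


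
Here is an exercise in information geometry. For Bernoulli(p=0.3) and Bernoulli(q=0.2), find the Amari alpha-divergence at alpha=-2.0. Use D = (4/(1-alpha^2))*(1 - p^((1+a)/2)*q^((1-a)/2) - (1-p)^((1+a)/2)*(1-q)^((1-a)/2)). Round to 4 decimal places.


Amari alpha-divergence:
D = (4/(1-alpha^2))*(1 - p^((1+a)/2)*q^((1-a)/2) - (1-p)^((1+a)/2)*(1-q)^((1-a)/2)).
alpha = -2.0, p = 0.3, q = 0.2.
e1 = (1+alpha)/2 = -0.5, e2 = (1-alpha)/2 = 1.5.
t1 = p^e1 * q^e2 = 0.3^-0.5 * 0.2^1.5 = 0.163299.
t2 = (1-p)^e1 * (1-q)^e2 = 0.7^-0.5 * 0.8^1.5 = 0.855236.
4/(1-alpha^2) = -1.333333.
D = -1.333333*(1 - 0.163299 - 0.855236) = 0.0247

0.0247


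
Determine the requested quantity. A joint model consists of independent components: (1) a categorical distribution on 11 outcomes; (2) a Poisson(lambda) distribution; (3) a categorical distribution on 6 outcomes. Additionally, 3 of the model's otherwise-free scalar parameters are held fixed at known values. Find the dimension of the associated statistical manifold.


The dimension of a statistical manifold equals the number of free
(independent) real parameters of the model. For a product of independent
blocks the parameter counts add.
- categorical on 11 outcomes (probabilities sum to 1): 11-1 = 10.
- Poisson (lambda): 1.
- categorical on 6 outcomes (probabilities sum to 1): 6-1 = 5.
Total = 10 + 1 + 5 = 16.
3 parameter(s) fixed at known values: 16 - 3 = 13.
Dimension = 13

13


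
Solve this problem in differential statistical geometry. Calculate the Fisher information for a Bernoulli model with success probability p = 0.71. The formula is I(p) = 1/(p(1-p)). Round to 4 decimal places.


For Bernoulli(p), Fisher information is I(p) = 1/(p*(1-p)).
p = 0.71, 1-p = 0.29.
p*(1-p) = 0.2059.
I(p) = 1/0.2059 = 4.8567

4.8567


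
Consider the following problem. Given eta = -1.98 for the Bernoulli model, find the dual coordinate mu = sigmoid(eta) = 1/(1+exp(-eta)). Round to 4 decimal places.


Dual coordinate (expectation parameter) for Bernoulli:
mu = 1/(1+exp(-eta)).
eta = -1.98.
exp(-eta) = exp(1.98) = 7.242743.
mu = 1/(1+7.242743) = 0.1213

0.1213


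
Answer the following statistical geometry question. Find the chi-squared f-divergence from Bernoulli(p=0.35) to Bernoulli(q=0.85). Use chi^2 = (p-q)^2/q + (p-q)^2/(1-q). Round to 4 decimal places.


Chi-squared divergence between Bernoulli distributions:
chi^2 = (p-q)^2/q + (p-q)^2/(1-q).
p = 0.35, q = 0.85, p-q = -0.5.
(p-q)^2 = 0.25.
term1 = 0.25/0.85 = 0.294118.
term2 = 0.25/0.15 = 1.666667.
chi^2 = 0.294118 + 1.666667 = 1.9608

1.9608


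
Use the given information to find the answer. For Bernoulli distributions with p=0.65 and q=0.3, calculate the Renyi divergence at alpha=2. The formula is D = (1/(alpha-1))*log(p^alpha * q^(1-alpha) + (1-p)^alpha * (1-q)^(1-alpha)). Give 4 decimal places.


Renyi divergence of order alpha between Bernoulli distributions:
D = (1/(alpha-1))*log(p^alpha * q^(1-alpha) + (1-p)^alpha * (1-q)^(1-alpha)).
alpha = 2, p = 0.65, q = 0.3.
p^alpha * q^(1-alpha) = 0.65^2 * 0.3^-1 = 1.408333.
(1-p)^alpha * (1-q)^(1-alpha) = 0.35^2 * 0.7^-1 = 0.175.
sum = 1.408333 + 0.175 = 1.583333.
D = (1/1)*log(1.583333) = 0.4595

0.4595


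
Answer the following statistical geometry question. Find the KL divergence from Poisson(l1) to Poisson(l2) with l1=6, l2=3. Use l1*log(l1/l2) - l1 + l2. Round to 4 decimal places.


KL divergence for Poisson:
KL = l1*log(l1/l2) - l1 + l2.
l1 = 6, l2 = 3.
log(6/3) = 0.693147.
l1*log(l1/l2) = 6 * 0.693147 = 4.158883.
KL = 4.158883 - 6 + 3 = 1.1589

1.1589


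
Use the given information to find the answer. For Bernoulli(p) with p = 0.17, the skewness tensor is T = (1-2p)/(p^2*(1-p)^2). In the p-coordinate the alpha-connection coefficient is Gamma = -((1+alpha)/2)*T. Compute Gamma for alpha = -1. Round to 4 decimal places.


Skewness (Amari-Chentsov) tensor: T = (1-2p)/(p^2*(1-p)^2).
p = 0.17, 1-2p = 0.66, p^2 = 0.0289, (1-p)^2 = 0.6889.
T = 0.66/(0.0289 * 0.6889) = 33.150487.
In the p-coordinate, Gamma^(alpha) = Gamma^(0) - (alpha/2)*T with Gamma^(0) = (1/2)*g'(p) = -T/2,
so Gamma^(alpha) = -((1+alpha)/2)*T.
alpha = -1, -(1+alpha)/2 = 0.0.
Gamma = 0.0 * 33.150487 = 0.0000

0.0000


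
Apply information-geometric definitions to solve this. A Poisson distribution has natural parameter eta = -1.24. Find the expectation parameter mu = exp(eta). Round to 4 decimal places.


Expectation parameter for Poisson exponential family:
mu = exp(eta).
eta = -1.24.
mu = exp(-1.24) = 0.2894

0.2894


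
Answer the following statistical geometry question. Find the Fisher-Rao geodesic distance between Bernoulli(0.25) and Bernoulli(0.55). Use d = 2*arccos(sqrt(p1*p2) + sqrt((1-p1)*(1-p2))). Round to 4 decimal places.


Geodesic distance on Bernoulli manifold:
d(p1,p2) = 2*arccos(sqrt(p1*p2) + sqrt((1-p1)*(1-p2))).
sqrt(p1*p2) = sqrt(0.25*0.55) = 0.37081.
sqrt((1-p1)*(1-p2)) = sqrt(0.75*0.45) = 0.580948.
arg = 0.37081 + 0.580948 = 0.951757.
d = 2*arccos(0.951757) = 0.6238

0.6238


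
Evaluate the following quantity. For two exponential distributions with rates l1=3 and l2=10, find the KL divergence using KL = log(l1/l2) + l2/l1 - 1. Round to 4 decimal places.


KL divergence for exponential family:
KL = log(l1/l2) + l2/l1 - 1.
log(3/10) = -1.203973.
10/3 = 3.333333.
KL = -1.203973 + 3.333333 - 1 = 1.1294

1.1294


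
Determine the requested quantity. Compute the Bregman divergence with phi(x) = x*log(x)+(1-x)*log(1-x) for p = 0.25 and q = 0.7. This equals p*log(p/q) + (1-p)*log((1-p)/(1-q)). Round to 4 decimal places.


Bregman divergence with negative entropy generator:
D = p*log(p/q) + (1-p)*log((1-p)/(1-q)).
p = 0.25, q = 0.7.
p*log(p/q) = 0.25*log(0.25/0.7) = -0.257405.
(1-p)*log((1-p)/(1-q)) = 0.75*log(0.75/0.3) = 0.687218.
D = -0.257405 + 0.687218 = 0.4298

0.4298


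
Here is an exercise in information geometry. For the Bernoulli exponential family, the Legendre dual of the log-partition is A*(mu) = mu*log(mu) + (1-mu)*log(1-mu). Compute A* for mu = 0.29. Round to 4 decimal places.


Legendre transform for Bernoulli:
A*(mu) = mu*log(mu) + (1-mu)*log(1-mu).
mu = 0.29, 1-mu = 0.71.
mu*log(mu) = 0.29*log(0.29) = -0.358984.
(1-mu)*log(1-mu) = 0.71*log(0.71) = -0.243168.
A* = -0.358984 + -0.243168 = -0.6022

-0.6022


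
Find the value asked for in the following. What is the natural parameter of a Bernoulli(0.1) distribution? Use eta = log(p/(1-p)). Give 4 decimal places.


Natural parameter for Bernoulli: eta = log(p/(1-p)).
p = 0.1, 1-p = 0.9.
p/(1-p) = 0.111111.
eta = log(0.111111) = -2.1972

-2.1972


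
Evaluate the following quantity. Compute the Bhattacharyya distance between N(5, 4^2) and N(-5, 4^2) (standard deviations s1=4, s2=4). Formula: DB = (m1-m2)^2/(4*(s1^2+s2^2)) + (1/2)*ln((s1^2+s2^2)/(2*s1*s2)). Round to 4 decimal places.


Bhattacharyya distance between two Gaussians:
DB = (m1-m2)^2/(4*(s1^2+s2^2)) + (1/2)*ln((s1^2+s2^2)/(2*s1*s2)).
(m1-m2)^2 = (10)^2 = 100.
s1^2+s2^2 = 16 + 16 = 32.
term1 = 100/128 = 0.78125.
term2 = 0.5*ln(32/32.0) = 0.0.
DB = 0.78125 + 0.0 = 0.7813

0.7813


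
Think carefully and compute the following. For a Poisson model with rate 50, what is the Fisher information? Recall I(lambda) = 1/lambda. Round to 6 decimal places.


Fisher information for Poisson: I(lambda) = 1/lambda.
lambda = 50.
I(lambda) = 1/50 = 0.020000

0.020000


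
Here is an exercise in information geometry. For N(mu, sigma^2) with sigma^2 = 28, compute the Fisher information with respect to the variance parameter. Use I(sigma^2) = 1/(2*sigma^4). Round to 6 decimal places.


Fisher information for variance: I(sigma^2) = 1/(2*sigma^4).
sigma^2 = 28, so sigma^4 = 784.
I = 1/(2*784) = 1/1568 = 0.000638

0.000638


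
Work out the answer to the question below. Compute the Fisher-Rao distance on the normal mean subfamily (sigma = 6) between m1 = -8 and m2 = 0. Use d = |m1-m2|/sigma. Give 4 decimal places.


On the fixed-variance normal subfamily, geodesic distance = |m1-m2|/sigma.
|-8 - 0| = 8.
sigma = 6.
d = 8/6 = 1.3333

1.3333


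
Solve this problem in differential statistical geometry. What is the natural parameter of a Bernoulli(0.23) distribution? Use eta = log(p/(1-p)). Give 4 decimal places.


Natural parameter for Bernoulli: eta = log(p/(1-p)).
p = 0.23, 1-p = 0.77.
p/(1-p) = 0.298701.
eta = log(0.298701) = -1.2083

-1.2083


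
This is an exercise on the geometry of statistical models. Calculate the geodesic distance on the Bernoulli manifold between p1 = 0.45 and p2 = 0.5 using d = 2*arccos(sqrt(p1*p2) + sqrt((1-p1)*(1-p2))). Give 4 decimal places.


Geodesic distance on Bernoulli manifold:
d(p1,p2) = 2*arccos(sqrt(p1*p2) + sqrt((1-p1)*(1-p2))).
sqrt(p1*p2) = sqrt(0.45*0.5) = 0.474342.
sqrt((1-p1)*(1-p2)) = sqrt(0.55*0.5) = 0.524404.
arg = 0.474342 + 0.524404 = 0.998746.
d = 2*arccos(0.998746) = 0.1002

0.1002


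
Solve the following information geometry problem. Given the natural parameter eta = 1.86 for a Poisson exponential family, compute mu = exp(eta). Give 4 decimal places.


Expectation parameter for Poisson exponential family:
mu = exp(eta).
eta = 1.86.
mu = exp(1.86) = 6.4237

6.4237


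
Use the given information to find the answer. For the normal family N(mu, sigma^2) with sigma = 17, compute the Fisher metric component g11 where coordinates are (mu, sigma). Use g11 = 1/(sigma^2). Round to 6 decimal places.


For the 2-parameter normal family, the Fisher metric has:
  g11 = 1/sigma^2, g22 = 2/sigma^2.
sigma = 17, sigma^2 = 289.
g11 = 0.003460

0.003460


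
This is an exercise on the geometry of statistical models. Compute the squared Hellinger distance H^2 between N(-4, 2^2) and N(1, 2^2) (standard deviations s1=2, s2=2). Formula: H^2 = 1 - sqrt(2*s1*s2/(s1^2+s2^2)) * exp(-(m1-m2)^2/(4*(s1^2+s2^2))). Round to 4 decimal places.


Squared Hellinger distance for Gaussians:
H^2 = 1 - sqrt(2*s1*s2/(s1^2+s2^2)) * exp(-(m1-m2)^2/(4*(s1^2+s2^2))).
s1^2 = 4, s2^2 = 4, s1^2+s2^2 = 8.
sqrt(2*2*2/(8)) = 1.0.
(m1-m2)^2 = (-5)^2 = 25.
exp(-25/(4*8)) = exp(-0.78125) = 0.457833.
H^2 = 1 - 1.0*0.457833 = 0.5422

0.5422


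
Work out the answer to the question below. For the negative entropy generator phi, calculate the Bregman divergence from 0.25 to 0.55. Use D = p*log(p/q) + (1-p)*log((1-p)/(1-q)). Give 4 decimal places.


Bregman divergence with negative entropy generator:
D = p*log(p/q) + (1-p)*log((1-p)/(1-q)).
p = 0.25, q = 0.55.
p*log(p/q) = 0.25*log(0.25/0.55) = -0.197114.
(1-p)*log((1-p)/(1-q)) = 0.75*log(0.75/0.45) = 0.383119.
D = -0.197114 + 0.383119 = 0.1860

0.1860


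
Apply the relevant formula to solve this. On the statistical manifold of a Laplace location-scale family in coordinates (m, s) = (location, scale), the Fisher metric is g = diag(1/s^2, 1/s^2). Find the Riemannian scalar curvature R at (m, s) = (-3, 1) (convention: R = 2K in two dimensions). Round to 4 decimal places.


The metric has the form g = (A dm^2 + B ds^2)/s^2 with A = 1, B = 1.
Substitute u = sqrt(A/B)*m: g = B*(du^2 + ds^2)/s^2, i.e. B times the
Poincare upper half-plane metric, which has constant Gaussian curvature -1.
Scaling a 2D metric by a constant c divides the Gaussian curvature by c,
so K = -1/B = -1/(1) = -1.0000 everywhere (the point (m, s) = (-3, 1) is irrelevant:
the curvature is constant).
Scalar curvature in dimension 2: R = 2K = -2/(1) = -2.0000.

-2.0000


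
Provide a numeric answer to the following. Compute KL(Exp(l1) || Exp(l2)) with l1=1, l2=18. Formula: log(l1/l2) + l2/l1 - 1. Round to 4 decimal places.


KL divergence for exponential family:
KL = log(l1/l2) + l2/l1 - 1.
log(1/18) = -2.890372.
18/1 = 18.0.
KL = -2.890372 + 18.0 - 1 = 14.1096

14.1096


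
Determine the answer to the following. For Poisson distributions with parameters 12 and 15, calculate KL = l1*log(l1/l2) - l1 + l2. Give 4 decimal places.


KL divergence for Poisson:
KL = l1*log(l1/l2) - l1 + l2.
l1 = 12, l2 = 15.
log(12/15) = -0.223144.
l1*log(l1/l2) = 12 * -0.223144 = -2.677723.
KL = -2.677723 - 12 + 15 = 0.3223

0.3223


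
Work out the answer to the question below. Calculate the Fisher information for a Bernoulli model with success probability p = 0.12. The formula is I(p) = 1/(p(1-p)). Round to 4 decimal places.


For Bernoulli(p), Fisher information is I(p) = 1/(p*(1-p)).
p = 0.12, 1-p = 0.88.
p*(1-p) = 0.1056.
I(p) = 1/0.1056 = 9.4697

9.4697


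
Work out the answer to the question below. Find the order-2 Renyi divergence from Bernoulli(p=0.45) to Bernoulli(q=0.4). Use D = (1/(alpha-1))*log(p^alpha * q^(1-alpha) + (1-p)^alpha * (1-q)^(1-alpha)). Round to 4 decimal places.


Renyi divergence of order alpha between Bernoulli distributions:
D = (1/(alpha-1))*log(p^alpha * q^(1-alpha) + (1-p)^alpha * (1-q)^(1-alpha)).
alpha = 2, p = 0.45, q = 0.4.
p^alpha * q^(1-alpha) = 0.45^2 * 0.4^-1 = 0.50625.
(1-p)^alpha * (1-q)^(1-alpha) = 0.55^2 * 0.6^-1 = 0.504167.
sum = 0.50625 + 0.504167 = 1.010417.
D = (1/1)*log(1.010417) = 0.0104

0.0104


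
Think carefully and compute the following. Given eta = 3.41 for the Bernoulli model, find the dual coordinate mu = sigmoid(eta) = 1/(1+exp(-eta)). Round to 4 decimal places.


Dual coordinate (expectation parameter) for Bernoulli:
mu = 1/(1+exp(-eta)).
eta = 3.41.
exp(-eta) = exp(-3.41) = 0.033041.
mu = 1/(1+0.033041) = 0.9680

0.9680


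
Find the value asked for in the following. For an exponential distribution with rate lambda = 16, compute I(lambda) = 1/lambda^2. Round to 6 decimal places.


Fisher information for exponential: I(lambda) = 1/lambda^2.
lambda = 16, lambda^2 = 256.
I = 1/256 = 0.003906

0.003906


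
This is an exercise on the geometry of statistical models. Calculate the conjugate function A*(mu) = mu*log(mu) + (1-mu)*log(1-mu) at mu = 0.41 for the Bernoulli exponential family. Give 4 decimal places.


Legendre transform for Bernoulli:
A*(mu) = mu*log(mu) + (1-mu)*log(1-mu).
mu = 0.41, 1-mu = 0.59.
mu*log(mu) = 0.41*log(0.41) = -0.365555.
(1-mu)*log(1-mu) = 0.59*log(0.59) = -0.311303.
A* = -0.365555 + -0.311303 = -0.6769

-0.6769


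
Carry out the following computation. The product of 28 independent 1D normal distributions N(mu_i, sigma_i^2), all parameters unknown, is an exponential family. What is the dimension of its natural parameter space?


Exponential family dimension calculation:
Each univariate normal has two natural parameters (mu/sigma^2 and -1/(2 sigma^2)).
With 28 independent components, dim = 2 * 28 = 56.

56


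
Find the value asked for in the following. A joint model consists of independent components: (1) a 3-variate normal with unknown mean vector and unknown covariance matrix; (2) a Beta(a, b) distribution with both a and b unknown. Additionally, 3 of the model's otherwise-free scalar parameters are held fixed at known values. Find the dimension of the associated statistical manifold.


The dimension of a statistical manifold equals the number of free
(independent) real parameters of the model. For a product of independent
blocks the parameter counts add.
- 3-variate normal: 3 (mean) + 3*4/2 = 6 (symmetric covariance) = 9.
- Beta (a, b): 2.
Total = 9 + 2 = 11.
3 parameter(s) fixed at known values: 11 - 3 = 8.
Dimension = 8

8


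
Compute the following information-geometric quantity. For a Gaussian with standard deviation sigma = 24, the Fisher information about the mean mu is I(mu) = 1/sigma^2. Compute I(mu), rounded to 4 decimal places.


The Fisher information for the mean of a normal distribution is I(mu) = 1/sigma^2.
sigma = 24, so sigma^2 = 576.
I(mu) = 1/576 = 0.0017

0.0017


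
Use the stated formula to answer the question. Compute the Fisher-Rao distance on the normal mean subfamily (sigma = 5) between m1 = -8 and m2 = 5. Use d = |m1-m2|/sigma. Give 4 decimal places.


On the fixed-variance normal subfamily, geodesic distance = |m1-m2|/sigma.
|-8 - 5| = 13.
sigma = 5.
d = 13/5 = 2.6000

2.6000


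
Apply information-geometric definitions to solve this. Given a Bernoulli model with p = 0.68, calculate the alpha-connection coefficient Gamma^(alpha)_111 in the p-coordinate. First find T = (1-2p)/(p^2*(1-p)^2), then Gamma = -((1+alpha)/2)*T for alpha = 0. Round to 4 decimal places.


Skewness (Amari-Chentsov) tensor: T = (1-2p)/(p^2*(1-p)^2).
p = 0.68, 1-2p = -0.36, p^2 = 0.4624, (1-p)^2 = 0.1024.
T = -0.36/(0.4624 * 0.1024) = -7.602995.
In the p-coordinate, Gamma^(alpha) = Gamma^(0) - (alpha/2)*T with Gamma^(0) = (1/2)*g'(p) = -T/2,
so Gamma^(alpha) = -((1+alpha)/2)*T.
alpha = 0, -(1+alpha)/2 = -0.5.
Gamma = -0.5 * -7.602995 = 3.8015

3.8015


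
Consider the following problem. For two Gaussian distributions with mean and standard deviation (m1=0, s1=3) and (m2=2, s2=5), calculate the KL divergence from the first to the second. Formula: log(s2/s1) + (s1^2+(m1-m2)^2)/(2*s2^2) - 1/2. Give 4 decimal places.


KL divergence between normal distributions:
KL = log(s2/s1) + (s1^2 + (m1-m2)^2)/(2*s2^2) - 1/2.
log(5/3) = 0.510826.
(3^2 + (0-2)^2)/(2*5^2) = (9 + 4)/50 = 0.26.
KL = 0.510826 + 0.26 - 0.5 = 0.2708

0.2708


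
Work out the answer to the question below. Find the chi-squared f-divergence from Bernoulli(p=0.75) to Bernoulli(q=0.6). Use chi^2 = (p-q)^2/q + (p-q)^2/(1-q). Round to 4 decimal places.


Chi-squared divergence between Bernoulli distributions:
chi^2 = (p-q)^2/q + (p-q)^2/(1-q).
p = 0.75, q = 0.6, p-q = 0.15.
(p-q)^2 = 0.0225.
term1 = 0.0225/0.6 = 0.0375.
term2 = 0.0225/0.4 = 0.05625.
chi^2 = 0.0375 + 0.05625 = 0.0938

0.0938


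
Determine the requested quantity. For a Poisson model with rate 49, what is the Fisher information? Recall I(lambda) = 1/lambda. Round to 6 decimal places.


Fisher information for Poisson: I(lambda) = 1/lambda.
lambda = 49.
I(lambda) = 1/49 = 0.020408

0.020408


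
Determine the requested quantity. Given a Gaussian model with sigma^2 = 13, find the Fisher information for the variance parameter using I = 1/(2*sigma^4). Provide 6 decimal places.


Fisher information for variance: I(sigma^2) = 1/(2*sigma^4).
sigma^2 = 13, so sigma^4 = 169.
I = 1/(2*169) = 1/338 = 0.002959

0.002959


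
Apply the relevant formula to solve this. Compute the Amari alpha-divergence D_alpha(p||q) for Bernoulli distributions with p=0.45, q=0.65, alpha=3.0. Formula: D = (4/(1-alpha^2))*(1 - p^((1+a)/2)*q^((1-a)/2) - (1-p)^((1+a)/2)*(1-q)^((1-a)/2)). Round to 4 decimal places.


Amari alpha-divergence:
D = (4/(1-alpha^2))*(1 - p^((1+a)/2)*q^((1-a)/2) - (1-p)^((1+a)/2)*(1-q)^((1-a)/2)).
alpha = 3.0, p = 0.45, q = 0.65.
e1 = (1+alpha)/2 = 2.0, e2 = (1-alpha)/2 = -1.0.
t1 = p^e1 * q^e2 = 0.45^2.0 * 0.65^-1.0 = 0.311538.
t2 = (1-p)^e1 * (1-q)^e2 = 0.55^2.0 * 0.35^-1.0 = 0.864286.
4/(1-alpha^2) = -0.5.
D = -0.5*(1 - 0.311538 - 0.864286) = 0.0879

0.0879


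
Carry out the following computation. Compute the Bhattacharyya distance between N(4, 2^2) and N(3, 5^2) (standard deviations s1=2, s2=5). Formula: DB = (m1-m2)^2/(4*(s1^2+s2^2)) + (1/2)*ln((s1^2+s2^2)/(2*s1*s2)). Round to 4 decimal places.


Bhattacharyya distance between two Gaussians:
DB = (m1-m2)^2/(4*(s1^2+s2^2)) + (1/2)*ln((s1^2+s2^2)/(2*s1*s2)).
(m1-m2)^2 = (1)^2 = 1.
s1^2+s2^2 = 4 + 25 = 29.
term1 = 1/116 = 0.008621.
term2 = 0.5*ln(29/20.0) = 0.185782.
DB = 0.008621 + 0.185782 = 0.1944

0.1944


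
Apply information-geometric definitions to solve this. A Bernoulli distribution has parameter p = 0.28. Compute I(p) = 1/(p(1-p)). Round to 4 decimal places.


For Bernoulli(p), Fisher information is I(p) = 1/(p*(1-p)).
p = 0.28, 1-p = 0.72.
p*(1-p) = 0.2016.
I(p) = 1/0.2016 = 4.9603

4.9603


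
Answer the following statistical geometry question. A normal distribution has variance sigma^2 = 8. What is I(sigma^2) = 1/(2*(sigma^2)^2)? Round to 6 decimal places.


Fisher information for variance: I(sigma^2) = 1/(2*sigma^4).
sigma^2 = 8, so sigma^4 = 64.
I = 1/(2*64) = 1/128 = 0.007813

0.007813


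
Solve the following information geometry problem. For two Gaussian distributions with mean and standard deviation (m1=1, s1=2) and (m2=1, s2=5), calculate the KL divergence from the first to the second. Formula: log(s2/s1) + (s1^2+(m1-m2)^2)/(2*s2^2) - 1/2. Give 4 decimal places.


KL divergence between normal distributions:
KL = log(s2/s1) + (s1^2 + (m1-m2)^2)/(2*s2^2) - 1/2.
log(5/2) = 0.916291.
(2^2 + (1-1)^2)/(2*5^2) = (4 + 0)/50 = 0.08.
KL = 0.916291 + 0.08 - 0.5 = 0.4963

0.4963


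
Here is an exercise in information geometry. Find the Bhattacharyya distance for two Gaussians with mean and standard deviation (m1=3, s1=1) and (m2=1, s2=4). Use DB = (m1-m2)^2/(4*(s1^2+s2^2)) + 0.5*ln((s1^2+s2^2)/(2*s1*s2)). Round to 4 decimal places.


Bhattacharyya distance between two Gaussians:
DB = (m1-m2)^2/(4*(s1^2+s2^2)) + (1/2)*ln((s1^2+s2^2)/(2*s1*s2)).
(m1-m2)^2 = (2)^2 = 4.
s1^2+s2^2 = 1 + 16 = 17.
term1 = 4/68 = 0.058824.
term2 = 0.5*ln(17/8.0) = 0.376886.
DB = 0.058824 + 0.376886 = 0.4357

0.4357


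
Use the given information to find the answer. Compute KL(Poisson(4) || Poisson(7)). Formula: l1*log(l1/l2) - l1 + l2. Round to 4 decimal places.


KL divergence for Poisson:
KL = l1*log(l1/l2) - l1 + l2.
l1 = 4, l2 = 7.
log(4/7) = -0.559616.
l1*log(l1/l2) = 4 * -0.559616 = -2.238463.
KL = -2.238463 - 4 + 7 = 0.7615

0.7615


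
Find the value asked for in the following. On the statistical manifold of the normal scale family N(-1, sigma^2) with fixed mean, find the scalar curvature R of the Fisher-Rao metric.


This family has a single free parameter, so its statistical manifold
is 1-dimensional. The Riemann curvature tensor of any 1-dimensional
Riemannian manifold vanishes identically, so R = 0.

0


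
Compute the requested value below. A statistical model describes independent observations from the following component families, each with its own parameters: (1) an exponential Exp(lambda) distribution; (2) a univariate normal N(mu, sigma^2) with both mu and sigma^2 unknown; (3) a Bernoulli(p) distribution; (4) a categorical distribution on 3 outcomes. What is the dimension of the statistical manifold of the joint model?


The dimension of a statistical manifold equals the number of free
(independent) real parameters of the model. For a product of independent
blocks the parameter counts add.
- exponential (lambda): 1.
- normal (mu, sigma^2): 2.
- Bernoulli (p): 1.
- categorical on 3 outcomes (probabilities sum to 1): 3-1 = 2.
Total = 1 + 2 + 1 + 2 = 6.
Dimension = 6

6


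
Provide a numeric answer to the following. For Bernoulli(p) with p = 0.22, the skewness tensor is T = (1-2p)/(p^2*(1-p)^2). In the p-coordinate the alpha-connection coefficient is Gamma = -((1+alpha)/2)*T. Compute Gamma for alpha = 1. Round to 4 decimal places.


Skewness (Amari-Chentsov) tensor: T = (1-2p)/(p^2*(1-p)^2).
p = 0.22, 1-2p = 0.56, p^2 = 0.0484, (1-p)^2 = 0.6084.
T = 0.56/(0.0484 * 0.6084) = 19.017502.
In the p-coordinate, Gamma^(alpha) = Gamma^(0) - (alpha/2)*T with Gamma^(0) = (1/2)*g'(p) = -T/2,
so Gamma^(alpha) = -((1+alpha)/2)*T.
alpha = 1, -(1+alpha)/2 = -1.0.
Gamma = -1.0 * 19.017502 = -19.0175

-19.0175


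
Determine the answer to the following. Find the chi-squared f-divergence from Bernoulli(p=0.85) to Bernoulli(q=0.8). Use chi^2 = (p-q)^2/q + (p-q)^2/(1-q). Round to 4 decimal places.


Chi-squared divergence between Bernoulli distributions:
chi^2 = (p-q)^2/q + (p-q)^2/(1-q).
p = 0.85, q = 0.8, p-q = 0.05.
(p-q)^2 = 0.0025.
term1 = 0.0025/0.8 = 0.003125.
term2 = 0.0025/0.2 = 0.0125.
chi^2 = 0.003125 + 0.0125 = 0.0156

0.0156


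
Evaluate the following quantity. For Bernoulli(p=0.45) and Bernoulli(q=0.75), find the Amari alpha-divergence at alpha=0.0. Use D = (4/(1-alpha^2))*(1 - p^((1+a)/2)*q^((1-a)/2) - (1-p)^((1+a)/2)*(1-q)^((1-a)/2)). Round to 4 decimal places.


Amari alpha-divergence:
D = (4/(1-alpha^2))*(1 - p^((1+a)/2)*q^((1-a)/2) - (1-p)^((1+a)/2)*(1-q)^((1-a)/2)).
alpha = 0.0, p = 0.45, q = 0.75.
e1 = (1+alpha)/2 = 0.5, e2 = (1-alpha)/2 = 0.5.
t1 = p^e1 * q^e2 = 0.45^0.5 * 0.75^0.5 = 0.580948.
t2 = (1-p)^e1 * (1-q)^e2 = 0.55^0.5 * 0.25^0.5 = 0.37081.
4/(1-alpha^2) = 4.0.
D = 4.0*(1 - 0.580948 - 0.37081) = 0.1930

0.1930


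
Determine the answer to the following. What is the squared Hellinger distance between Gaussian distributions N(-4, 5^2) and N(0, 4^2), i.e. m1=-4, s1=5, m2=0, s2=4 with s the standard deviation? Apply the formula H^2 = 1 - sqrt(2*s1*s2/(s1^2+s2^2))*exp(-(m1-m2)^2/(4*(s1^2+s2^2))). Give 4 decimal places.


Squared Hellinger distance for Gaussians:
H^2 = 1 - sqrt(2*s1*s2/(s1^2+s2^2)) * exp(-(m1-m2)^2/(4*(s1^2+s2^2))).
s1^2 = 25, s2^2 = 16, s1^2+s2^2 = 41.
sqrt(2*5*4/(41)) = 0.98773.
(m1-m2)^2 = (-4)^2 = 16.
exp(-16/(4*41)) = exp(-0.097561) = 0.907047.
H^2 = 1 - 0.98773*0.907047 = 0.1041

0.1041


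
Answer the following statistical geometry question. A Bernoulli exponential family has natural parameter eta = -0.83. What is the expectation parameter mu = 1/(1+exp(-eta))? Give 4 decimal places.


Dual coordinate (expectation parameter) for Bernoulli:
mu = 1/(1+exp(-eta)).
eta = -0.83.
exp(-eta) = exp(0.83) = 2.293319.
mu = 1/(1+2.293319) = 0.3036

0.3036


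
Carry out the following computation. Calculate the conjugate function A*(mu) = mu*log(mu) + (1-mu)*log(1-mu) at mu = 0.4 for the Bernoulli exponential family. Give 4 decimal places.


Legendre transform for Bernoulli:
A*(mu) = mu*log(mu) + (1-mu)*log(1-mu).
mu = 0.4, 1-mu = 0.6.
mu*log(mu) = 0.4*log(0.4) = -0.366516.
(1-mu)*log(1-mu) = 0.6*log(0.6) = -0.306495.
A* = -0.366516 + -0.306495 = -0.6730

-0.6730


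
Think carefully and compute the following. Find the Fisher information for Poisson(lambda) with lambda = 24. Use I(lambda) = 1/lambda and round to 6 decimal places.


Fisher information for Poisson: I(lambda) = 1/lambda.
lambda = 24.
I(lambda) = 1/24 = 0.041667

0.041667


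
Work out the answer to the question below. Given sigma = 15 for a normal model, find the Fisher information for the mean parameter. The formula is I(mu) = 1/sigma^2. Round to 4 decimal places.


The Fisher information for the mean of a normal distribution is I(mu) = 1/sigma^2.
sigma = 15, so sigma^2 = 225.
I(mu) = 1/225 = 0.0044

0.0044


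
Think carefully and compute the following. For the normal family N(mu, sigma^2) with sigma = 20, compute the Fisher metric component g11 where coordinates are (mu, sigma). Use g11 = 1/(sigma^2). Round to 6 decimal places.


For the 2-parameter normal family, the Fisher metric has:
  g11 = 1/sigma^2, g22 = 2/sigma^2.
sigma = 20, sigma^2 = 400.
g11 = 0.002500

0.002500


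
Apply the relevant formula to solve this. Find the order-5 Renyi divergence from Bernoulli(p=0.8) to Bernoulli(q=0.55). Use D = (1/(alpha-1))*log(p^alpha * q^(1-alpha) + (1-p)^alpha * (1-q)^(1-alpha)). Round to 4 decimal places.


Renyi divergence of order alpha between Bernoulli distributions:
D = (1/(alpha-1))*log(p^alpha * q^(1-alpha) + (1-p)^alpha * (1-q)^(1-alpha)).
alpha = 5, p = 0.8, q = 0.55.
p^alpha * q^(1-alpha) = 0.8^5 * 0.55^-4 = 3.580958.
(1-p)^alpha * (1-q)^(1-alpha) = 0.2^5 * 0.45^-4 = 0.007804.
sum = 3.580958 + 0.007804 = 3.588761.
D = (1/4)*log(3.588761) = 0.3195

0.3195


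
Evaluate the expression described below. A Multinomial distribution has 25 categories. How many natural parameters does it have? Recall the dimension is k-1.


Exponential family dimension calculation:
For Multinomial with k=25 categories, dim = k-1 = 24.

24


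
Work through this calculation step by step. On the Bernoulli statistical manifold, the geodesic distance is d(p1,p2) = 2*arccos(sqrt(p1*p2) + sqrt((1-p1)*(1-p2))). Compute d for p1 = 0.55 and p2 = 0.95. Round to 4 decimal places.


Geodesic distance on Bernoulli manifold:
d(p1,p2) = 2*arccos(sqrt(p1*p2) + sqrt((1-p1)*(1-p2))).
sqrt(p1*p2) = sqrt(0.55*0.95) = 0.722842.
sqrt((1-p1)*(1-p2)) = sqrt(0.45*0.05) = 0.15.
arg = 0.722842 + 0.15 = 0.872842.
d = 2*arccos(0.872842) = 1.0196

1.0196


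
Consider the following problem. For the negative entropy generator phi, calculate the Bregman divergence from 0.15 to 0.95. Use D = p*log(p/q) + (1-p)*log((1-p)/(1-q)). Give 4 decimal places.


Bregman divergence with negative entropy generator:
D = p*log(p/q) + (1-p)*log((1-p)/(1-q)).
p = 0.15, q = 0.95.
p*log(p/q) = 0.15*log(0.15/0.95) = -0.276874.
(1-p)*log((1-p)/(1-q)) = 0.85*log(0.85/0.05) = 2.408231.
D = -0.276874 + 2.408231 = 2.1314

2.1314


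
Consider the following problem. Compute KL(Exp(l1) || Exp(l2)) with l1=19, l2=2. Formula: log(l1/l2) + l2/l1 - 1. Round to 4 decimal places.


KL divergence for exponential family:
KL = log(l1/l2) + l2/l1 - 1.
log(19/2) = 2.251292.
2/19 = 0.105263.
KL = 2.251292 + 0.105263 - 1 = 1.3566

1.3566


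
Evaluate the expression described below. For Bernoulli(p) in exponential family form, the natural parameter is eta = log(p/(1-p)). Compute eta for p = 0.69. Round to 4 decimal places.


Natural parameter for Bernoulli: eta = log(p/(1-p)).
p = 0.69, 1-p = 0.31.
p/(1-p) = 2.225806.
eta = log(2.225806) = 0.8001

0.8001


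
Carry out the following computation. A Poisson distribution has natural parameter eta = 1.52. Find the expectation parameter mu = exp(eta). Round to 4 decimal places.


Expectation parameter for Poisson exponential family:
mu = exp(eta).
eta = 1.52.
mu = exp(1.52) = 4.5722

4.5722


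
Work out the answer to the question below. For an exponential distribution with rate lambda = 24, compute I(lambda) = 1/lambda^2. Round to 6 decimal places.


Fisher information for exponential: I(lambda) = 1/lambda^2.
lambda = 24, lambda^2 = 576.
I = 1/576 = 0.001736

0.001736


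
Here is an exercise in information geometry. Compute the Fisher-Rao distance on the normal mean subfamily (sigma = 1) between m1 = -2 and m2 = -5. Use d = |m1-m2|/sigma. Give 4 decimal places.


On the fixed-variance normal subfamily, geodesic distance = |m1-m2|/sigma.
|-2 - -5| = 3.
sigma = 1.
d = 3/1 = 3.0000

3.0000


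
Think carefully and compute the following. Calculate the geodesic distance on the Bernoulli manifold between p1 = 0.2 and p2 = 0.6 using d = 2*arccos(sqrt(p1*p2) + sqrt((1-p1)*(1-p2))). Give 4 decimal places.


Geodesic distance on Bernoulli manifold:
d(p1,p2) = 2*arccos(sqrt(p1*p2) + sqrt((1-p1)*(1-p2))).
sqrt(p1*p2) = sqrt(0.2*0.6) = 0.34641.
sqrt((1-p1)*(1-p2)) = sqrt(0.8*0.4) = 0.565685.
arg = 0.34641 + 0.565685 = 0.912096.
d = 2*arccos(0.912096) = 0.8449

0.8449


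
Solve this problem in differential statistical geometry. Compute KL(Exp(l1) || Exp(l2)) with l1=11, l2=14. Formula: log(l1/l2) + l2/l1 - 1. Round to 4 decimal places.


KL divergence for exponential family:
KL = log(l1/l2) + l2/l1 - 1.
log(11/14) = -0.241162.
14/11 = 1.272727.
KL = -0.241162 + 1.272727 - 1 = 0.0316

0.0316


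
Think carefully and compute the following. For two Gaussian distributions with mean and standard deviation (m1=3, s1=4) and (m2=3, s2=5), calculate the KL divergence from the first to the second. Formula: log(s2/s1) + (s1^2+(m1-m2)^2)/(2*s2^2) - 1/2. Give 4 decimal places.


KL divergence between normal distributions:
KL = log(s2/s1) + (s1^2 + (m1-m2)^2)/(2*s2^2) - 1/2.
log(5/4) = 0.223144.
(4^2 + (3-3)^2)/(2*5^2) = (16 + 0)/50 = 0.32.
KL = 0.223144 + 0.32 - 0.5 = 0.0431

0.0431


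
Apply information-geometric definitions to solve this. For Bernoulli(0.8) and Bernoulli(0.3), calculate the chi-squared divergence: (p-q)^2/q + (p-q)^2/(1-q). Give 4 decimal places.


Chi-squared divergence between Bernoulli distributions:
chi^2 = (p-q)^2/q + (p-q)^2/(1-q).
p = 0.8, q = 0.3, p-q = 0.5.
(p-q)^2 = 0.25.
term1 = 0.25/0.3 = 0.833333.
term2 = 0.25/0.7 = 0.357143.
chi^2 = 0.833333 + 0.357143 = 1.1905

1.1905
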